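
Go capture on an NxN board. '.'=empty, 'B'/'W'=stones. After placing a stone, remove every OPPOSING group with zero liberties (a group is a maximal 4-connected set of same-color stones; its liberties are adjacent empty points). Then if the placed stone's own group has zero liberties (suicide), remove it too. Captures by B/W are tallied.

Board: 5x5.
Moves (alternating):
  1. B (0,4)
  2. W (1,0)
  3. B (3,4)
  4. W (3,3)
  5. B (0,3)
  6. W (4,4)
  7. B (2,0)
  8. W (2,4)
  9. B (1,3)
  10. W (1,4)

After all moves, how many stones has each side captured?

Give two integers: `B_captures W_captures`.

Move 1: B@(0,4) -> caps B=0 W=0
Move 2: W@(1,0) -> caps B=0 W=0
Move 3: B@(3,4) -> caps B=0 W=0
Move 4: W@(3,3) -> caps B=0 W=0
Move 5: B@(0,3) -> caps B=0 W=0
Move 6: W@(4,4) -> caps B=0 W=0
Move 7: B@(2,0) -> caps B=0 W=0
Move 8: W@(2,4) -> caps B=0 W=1
Move 9: B@(1,3) -> caps B=0 W=1
Move 10: W@(1,4) -> caps B=0 W=1

Answer: 0 1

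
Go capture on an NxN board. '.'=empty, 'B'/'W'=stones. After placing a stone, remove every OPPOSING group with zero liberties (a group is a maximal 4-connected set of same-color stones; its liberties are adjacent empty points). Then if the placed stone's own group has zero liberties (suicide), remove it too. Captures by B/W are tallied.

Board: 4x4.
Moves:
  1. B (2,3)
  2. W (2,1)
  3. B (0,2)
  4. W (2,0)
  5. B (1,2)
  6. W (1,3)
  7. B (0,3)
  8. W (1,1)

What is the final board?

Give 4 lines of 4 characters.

Move 1: B@(2,3) -> caps B=0 W=0
Move 2: W@(2,1) -> caps B=0 W=0
Move 3: B@(0,2) -> caps B=0 W=0
Move 4: W@(2,0) -> caps B=0 W=0
Move 5: B@(1,2) -> caps B=0 W=0
Move 6: W@(1,3) -> caps B=0 W=0
Move 7: B@(0,3) -> caps B=1 W=0
Move 8: W@(1,1) -> caps B=1 W=0

Answer: ..BB
.WB.
WW.B
....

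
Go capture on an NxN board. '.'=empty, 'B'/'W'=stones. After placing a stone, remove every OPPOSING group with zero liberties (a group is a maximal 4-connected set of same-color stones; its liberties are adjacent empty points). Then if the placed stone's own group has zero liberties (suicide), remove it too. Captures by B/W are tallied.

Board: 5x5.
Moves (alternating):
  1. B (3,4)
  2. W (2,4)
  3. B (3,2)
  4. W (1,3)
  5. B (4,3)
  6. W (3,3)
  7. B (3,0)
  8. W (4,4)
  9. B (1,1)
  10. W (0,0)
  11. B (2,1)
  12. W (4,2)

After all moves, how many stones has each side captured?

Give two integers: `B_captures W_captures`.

Move 1: B@(3,4) -> caps B=0 W=0
Move 2: W@(2,4) -> caps B=0 W=0
Move 3: B@(3,2) -> caps B=0 W=0
Move 4: W@(1,3) -> caps B=0 W=0
Move 5: B@(4,3) -> caps B=0 W=0
Move 6: W@(3,3) -> caps B=0 W=0
Move 7: B@(3,0) -> caps B=0 W=0
Move 8: W@(4,4) -> caps B=0 W=1
Move 9: B@(1,1) -> caps B=0 W=1
Move 10: W@(0,0) -> caps B=0 W=1
Move 11: B@(2,1) -> caps B=0 W=1
Move 12: W@(4,2) -> caps B=0 W=2

Answer: 0 2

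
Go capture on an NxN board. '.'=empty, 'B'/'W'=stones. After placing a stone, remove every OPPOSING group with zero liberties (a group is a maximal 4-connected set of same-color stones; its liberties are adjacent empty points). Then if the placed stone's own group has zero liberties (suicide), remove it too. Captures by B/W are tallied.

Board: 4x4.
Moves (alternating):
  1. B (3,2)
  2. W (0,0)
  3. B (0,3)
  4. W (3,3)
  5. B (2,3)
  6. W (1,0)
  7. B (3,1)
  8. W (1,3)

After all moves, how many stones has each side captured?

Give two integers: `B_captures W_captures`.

Answer: 1 0

Derivation:
Move 1: B@(3,2) -> caps B=0 W=0
Move 2: W@(0,0) -> caps B=0 W=0
Move 3: B@(0,3) -> caps B=0 W=0
Move 4: W@(3,3) -> caps B=0 W=0
Move 5: B@(2,3) -> caps B=1 W=0
Move 6: W@(1,0) -> caps B=1 W=0
Move 7: B@(3,1) -> caps B=1 W=0
Move 8: W@(1,3) -> caps B=1 W=0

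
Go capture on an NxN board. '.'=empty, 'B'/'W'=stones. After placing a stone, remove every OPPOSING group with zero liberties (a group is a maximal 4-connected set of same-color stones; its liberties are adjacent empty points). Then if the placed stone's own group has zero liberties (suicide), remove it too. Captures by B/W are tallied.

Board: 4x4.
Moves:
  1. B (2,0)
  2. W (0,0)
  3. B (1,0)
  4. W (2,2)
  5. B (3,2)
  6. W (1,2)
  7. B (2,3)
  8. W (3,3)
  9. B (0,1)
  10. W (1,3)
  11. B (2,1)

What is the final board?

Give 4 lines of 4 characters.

Answer: .B..
B.WW
BBWB
..B.

Derivation:
Move 1: B@(2,0) -> caps B=0 W=0
Move 2: W@(0,0) -> caps B=0 W=0
Move 3: B@(1,0) -> caps B=0 W=0
Move 4: W@(2,2) -> caps B=0 W=0
Move 5: B@(3,2) -> caps B=0 W=0
Move 6: W@(1,2) -> caps B=0 W=0
Move 7: B@(2,3) -> caps B=0 W=0
Move 8: W@(3,3) -> caps B=0 W=0
Move 9: B@(0,1) -> caps B=1 W=0
Move 10: W@(1,3) -> caps B=1 W=0
Move 11: B@(2,1) -> caps B=1 W=0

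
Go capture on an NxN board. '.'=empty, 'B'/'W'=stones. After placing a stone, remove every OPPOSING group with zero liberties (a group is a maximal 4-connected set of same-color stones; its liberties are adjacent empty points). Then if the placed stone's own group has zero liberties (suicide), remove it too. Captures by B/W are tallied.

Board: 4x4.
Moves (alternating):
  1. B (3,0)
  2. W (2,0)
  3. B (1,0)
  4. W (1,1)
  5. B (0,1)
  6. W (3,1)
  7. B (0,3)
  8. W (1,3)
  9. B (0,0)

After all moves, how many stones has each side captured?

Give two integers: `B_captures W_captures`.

Answer: 0 1

Derivation:
Move 1: B@(3,0) -> caps B=0 W=0
Move 2: W@(2,0) -> caps B=0 W=0
Move 3: B@(1,0) -> caps B=0 W=0
Move 4: W@(1,1) -> caps B=0 W=0
Move 5: B@(0,1) -> caps B=0 W=0
Move 6: W@(3,1) -> caps B=0 W=1
Move 7: B@(0,3) -> caps B=0 W=1
Move 8: W@(1,3) -> caps B=0 W=1
Move 9: B@(0,0) -> caps B=0 W=1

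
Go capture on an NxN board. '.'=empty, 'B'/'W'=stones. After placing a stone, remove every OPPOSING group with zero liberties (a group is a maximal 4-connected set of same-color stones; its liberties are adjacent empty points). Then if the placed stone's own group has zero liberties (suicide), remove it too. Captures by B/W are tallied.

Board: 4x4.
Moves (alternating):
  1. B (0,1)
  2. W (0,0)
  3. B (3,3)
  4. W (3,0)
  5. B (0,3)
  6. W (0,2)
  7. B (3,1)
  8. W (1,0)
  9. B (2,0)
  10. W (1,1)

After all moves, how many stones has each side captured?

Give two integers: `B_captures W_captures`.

Answer: 1 1

Derivation:
Move 1: B@(0,1) -> caps B=0 W=0
Move 2: W@(0,0) -> caps B=0 W=0
Move 3: B@(3,3) -> caps B=0 W=0
Move 4: W@(3,0) -> caps B=0 W=0
Move 5: B@(0,3) -> caps B=0 W=0
Move 6: W@(0,2) -> caps B=0 W=0
Move 7: B@(3,1) -> caps B=0 W=0
Move 8: W@(1,0) -> caps B=0 W=0
Move 9: B@(2,0) -> caps B=1 W=0
Move 10: W@(1,1) -> caps B=1 W=1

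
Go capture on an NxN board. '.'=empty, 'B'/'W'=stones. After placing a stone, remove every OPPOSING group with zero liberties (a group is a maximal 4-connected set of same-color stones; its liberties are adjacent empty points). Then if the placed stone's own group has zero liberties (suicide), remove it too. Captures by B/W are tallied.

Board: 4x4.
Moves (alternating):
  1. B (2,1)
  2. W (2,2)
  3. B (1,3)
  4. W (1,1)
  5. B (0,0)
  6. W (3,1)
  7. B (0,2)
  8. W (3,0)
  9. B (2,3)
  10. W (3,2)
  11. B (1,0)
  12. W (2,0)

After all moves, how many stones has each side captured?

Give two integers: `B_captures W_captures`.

Move 1: B@(2,1) -> caps B=0 W=0
Move 2: W@(2,2) -> caps B=0 W=0
Move 3: B@(1,3) -> caps B=0 W=0
Move 4: W@(1,1) -> caps B=0 W=0
Move 5: B@(0,0) -> caps B=0 W=0
Move 6: W@(3,1) -> caps B=0 W=0
Move 7: B@(0,2) -> caps B=0 W=0
Move 8: W@(3,0) -> caps B=0 W=0
Move 9: B@(2,3) -> caps B=0 W=0
Move 10: W@(3,2) -> caps B=0 W=0
Move 11: B@(1,0) -> caps B=0 W=0
Move 12: W@(2,0) -> caps B=0 W=1

Answer: 0 1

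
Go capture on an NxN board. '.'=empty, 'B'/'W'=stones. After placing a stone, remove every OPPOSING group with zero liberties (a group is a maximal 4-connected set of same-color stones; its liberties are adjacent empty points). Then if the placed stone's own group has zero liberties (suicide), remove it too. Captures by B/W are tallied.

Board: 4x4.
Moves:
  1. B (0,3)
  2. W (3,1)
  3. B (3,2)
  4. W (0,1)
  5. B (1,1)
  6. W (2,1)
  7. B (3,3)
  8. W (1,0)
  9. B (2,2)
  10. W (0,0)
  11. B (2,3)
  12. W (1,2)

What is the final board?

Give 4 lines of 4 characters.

Answer: WW.B
W.W.
.WBB
.WBB

Derivation:
Move 1: B@(0,3) -> caps B=0 W=0
Move 2: W@(3,1) -> caps B=0 W=0
Move 3: B@(3,2) -> caps B=0 W=0
Move 4: W@(0,1) -> caps B=0 W=0
Move 5: B@(1,1) -> caps B=0 W=0
Move 6: W@(2,1) -> caps B=0 W=0
Move 7: B@(3,3) -> caps B=0 W=0
Move 8: W@(1,0) -> caps B=0 W=0
Move 9: B@(2,2) -> caps B=0 W=0
Move 10: W@(0,0) -> caps B=0 W=0
Move 11: B@(2,3) -> caps B=0 W=0
Move 12: W@(1,2) -> caps B=0 W=1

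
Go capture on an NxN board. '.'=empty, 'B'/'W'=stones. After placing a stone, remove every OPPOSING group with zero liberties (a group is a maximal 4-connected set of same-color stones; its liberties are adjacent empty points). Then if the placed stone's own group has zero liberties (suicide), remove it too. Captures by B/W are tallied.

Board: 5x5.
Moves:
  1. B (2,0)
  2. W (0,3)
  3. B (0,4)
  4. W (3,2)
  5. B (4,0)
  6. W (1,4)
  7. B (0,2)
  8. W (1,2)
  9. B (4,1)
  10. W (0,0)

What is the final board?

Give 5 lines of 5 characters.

Answer: W.BW.
..W.W
B....
..W..
BB...

Derivation:
Move 1: B@(2,0) -> caps B=0 W=0
Move 2: W@(0,3) -> caps B=0 W=0
Move 3: B@(0,4) -> caps B=0 W=0
Move 4: W@(3,2) -> caps B=0 W=0
Move 5: B@(4,0) -> caps B=0 W=0
Move 6: W@(1,4) -> caps B=0 W=1
Move 7: B@(0,2) -> caps B=0 W=1
Move 8: W@(1,2) -> caps B=0 W=1
Move 9: B@(4,1) -> caps B=0 W=1
Move 10: W@(0,0) -> caps B=0 W=1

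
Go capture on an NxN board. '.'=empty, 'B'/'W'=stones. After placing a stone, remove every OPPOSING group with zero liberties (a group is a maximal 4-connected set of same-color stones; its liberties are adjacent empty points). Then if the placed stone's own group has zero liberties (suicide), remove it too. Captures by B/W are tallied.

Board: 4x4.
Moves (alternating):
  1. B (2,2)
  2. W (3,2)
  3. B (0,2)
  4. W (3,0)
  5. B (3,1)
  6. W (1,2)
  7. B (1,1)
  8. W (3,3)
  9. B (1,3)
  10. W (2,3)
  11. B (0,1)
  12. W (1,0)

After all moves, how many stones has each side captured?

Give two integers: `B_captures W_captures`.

Move 1: B@(2,2) -> caps B=0 W=0
Move 2: W@(3,2) -> caps B=0 W=0
Move 3: B@(0,2) -> caps B=0 W=0
Move 4: W@(3,0) -> caps B=0 W=0
Move 5: B@(3,1) -> caps B=0 W=0
Move 6: W@(1,2) -> caps B=0 W=0
Move 7: B@(1,1) -> caps B=0 W=0
Move 8: W@(3,3) -> caps B=0 W=0
Move 9: B@(1,3) -> caps B=1 W=0
Move 10: W@(2,3) -> caps B=1 W=0
Move 11: B@(0,1) -> caps B=1 W=0
Move 12: W@(1,0) -> caps B=1 W=0

Answer: 1 0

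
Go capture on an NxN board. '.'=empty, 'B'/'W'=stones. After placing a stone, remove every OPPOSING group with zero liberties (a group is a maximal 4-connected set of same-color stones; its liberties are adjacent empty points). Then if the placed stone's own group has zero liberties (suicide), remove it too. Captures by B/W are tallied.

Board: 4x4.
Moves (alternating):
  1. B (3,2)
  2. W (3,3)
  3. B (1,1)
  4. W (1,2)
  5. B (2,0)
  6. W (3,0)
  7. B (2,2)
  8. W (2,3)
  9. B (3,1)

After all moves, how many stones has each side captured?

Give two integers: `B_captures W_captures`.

Move 1: B@(3,2) -> caps B=0 W=0
Move 2: W@(3,3) -> caps B=0 W=0
Move 3: B@(1,1) -> caps B=0 W=0
Move 4: W@(1,2) -> caps B=0 W=0
Move 5: B@(2,0) -> caps B=0 W=0
Move 6: W@(3,0) -> caps B=0 W=0
Move 7: B@(2,2) -> caps B=0 W=0
Move 8: W@(2,3) -> caps B=0 W=0
Move 9: B@(3,1) -> caps B=1 W=0

Answer: 1 0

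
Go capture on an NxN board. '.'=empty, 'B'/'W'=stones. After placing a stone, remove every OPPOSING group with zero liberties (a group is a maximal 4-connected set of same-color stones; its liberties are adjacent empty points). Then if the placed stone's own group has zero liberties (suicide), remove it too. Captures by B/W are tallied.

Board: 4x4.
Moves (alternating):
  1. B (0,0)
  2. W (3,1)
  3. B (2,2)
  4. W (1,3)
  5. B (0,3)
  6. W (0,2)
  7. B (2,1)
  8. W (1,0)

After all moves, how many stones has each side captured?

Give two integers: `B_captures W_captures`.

Move 1: B@(0,0) -> caps B=0 W=0
Move 2: W@(3,1) -> caps B=0 W=0
Move 3: B@(2,2) -> caps B=0 W=0
Move 4: W@(1,3) -> caps B=0 W=0
Move 5: B@(0,3) -> caps B=0 W=0
Move 6: W@(0,2) -> caps B=0 W=1
Move 7: B@(2,1) -> caps B=0 W=1
Move 8: W@(1,0) -> caps B=0 W=1

Answer: 0 1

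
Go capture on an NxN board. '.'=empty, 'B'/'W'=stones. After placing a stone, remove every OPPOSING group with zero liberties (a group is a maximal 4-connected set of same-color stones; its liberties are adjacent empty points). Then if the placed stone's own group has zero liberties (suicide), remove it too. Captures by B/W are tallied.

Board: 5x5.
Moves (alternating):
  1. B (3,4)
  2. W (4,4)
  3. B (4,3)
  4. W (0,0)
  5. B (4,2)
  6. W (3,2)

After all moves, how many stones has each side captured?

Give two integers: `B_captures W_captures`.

Move 1: B@(3,4) -> caps B=0 W=0
Move 2: W@(4,4) -> caps B=0 W=0
Move 3: B@(4,3) -> caps B=1 W=0
Move 4: W@(0,0) -> caps B=1 W=0
Move 5: B@(4,2) -> caps B=1 W=0
Move 6: W@(3,2) -> caps B=1 W=0

Answer: 1 0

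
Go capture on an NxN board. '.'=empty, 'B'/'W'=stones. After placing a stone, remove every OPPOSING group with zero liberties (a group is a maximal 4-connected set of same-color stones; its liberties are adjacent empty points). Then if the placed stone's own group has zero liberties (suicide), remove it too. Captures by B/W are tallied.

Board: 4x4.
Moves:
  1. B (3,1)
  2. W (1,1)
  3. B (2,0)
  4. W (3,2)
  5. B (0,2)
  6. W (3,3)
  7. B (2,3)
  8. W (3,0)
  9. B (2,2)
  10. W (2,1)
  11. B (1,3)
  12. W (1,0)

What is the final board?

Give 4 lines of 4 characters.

Answer: ..B.
WW.B
BWBB
.B..

Derivation:
Move 1: B@(3,1) -> caps B=0 W=0
Move 2: W@(1,1) -> caps B=0 W=0
Move 3: B@(2,0) -> caps B=0 W=0
Move 4: W@(3,2) -> caps B=0 W=0
Move 5: B@(0,2) -> caps B=0 W=0
Move 6: W@(3,3) -> caps B=0 W=0
Move 7: B@(2,3) -> caps B=0 W=0
Move 8: W@(3,0) -> caps B=0 W=0
Move 9: B@(2,2) -> caps B=2 W=0
Move 10: W@(2,1) -> caps B=2 W=0
Move 11: B@(1,3) -> caps B=2 W=0
Move 12: W@(1,0) -> caps B=2 W=0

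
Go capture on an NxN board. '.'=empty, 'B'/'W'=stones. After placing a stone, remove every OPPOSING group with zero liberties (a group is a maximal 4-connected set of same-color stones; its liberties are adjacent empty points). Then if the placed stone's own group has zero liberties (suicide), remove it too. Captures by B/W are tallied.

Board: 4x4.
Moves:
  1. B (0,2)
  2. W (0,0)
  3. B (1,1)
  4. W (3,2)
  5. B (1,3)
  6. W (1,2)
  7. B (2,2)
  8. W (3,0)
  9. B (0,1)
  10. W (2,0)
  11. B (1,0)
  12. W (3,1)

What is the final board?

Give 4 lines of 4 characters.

Answer: .BB.
BB.B
W.B.
WWW.

Derivation:
Move 1: B@(0,2) -> caps B=0 W=0
Move 2: W@(0,0) -> caps B=0 W=0
Move 3: B@(1,1) -> caps B=0 W=0
Move 4: W@(3,2) -> caps B=0 W=0
Move 5: B@(1,3) -> caps B=0 W=0
Move 6: W@(1,2) -> caps B=0 W=0
Move 7: B@(2,2) -> caps B=1 W=0
Move 8: W@(3,0) -> caps B=1 W=0
Move 9: B@(0,1) -> caps B=1 W=0
Move 10: W@(2,0) -> caps B=1 W=0
Move 11: B@(1,0) -> caps B=2 W=0
Move 12: W@(3,1) -> caps B=2 W=0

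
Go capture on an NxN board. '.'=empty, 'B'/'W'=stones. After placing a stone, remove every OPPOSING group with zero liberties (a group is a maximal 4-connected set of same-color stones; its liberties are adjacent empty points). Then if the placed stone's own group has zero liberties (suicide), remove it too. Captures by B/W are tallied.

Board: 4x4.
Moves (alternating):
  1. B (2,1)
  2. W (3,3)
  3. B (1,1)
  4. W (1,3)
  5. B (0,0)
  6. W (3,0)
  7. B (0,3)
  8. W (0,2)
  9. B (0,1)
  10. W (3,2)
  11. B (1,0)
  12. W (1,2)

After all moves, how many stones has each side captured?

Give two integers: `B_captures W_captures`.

Answer: 0 1

Derivation:
Move 1: B@(2,1) -> caps B=0 W=0
Move 2: W@(3,3) -> caps B=0 W=0
Move 3: B@(1,1) -> caps B=0 W=0
Move 4: W@(1,3) -> caps B=0 W=0
Move 5: B@(0,0) -> caps B=0 W=0
Move 6: W@(3,0) -> caps B=0 W=0
Move 7: B@(0,3) -> caps B=0 W=0
Move 8: W@(0,2) -> caps B=0 W=1
Move 9: B@(0,1) -> caps B=0 W=1
Move 10: W@(3,2) -> caps B=0 W=1
Move 11: B@(1,0) -> caps B=0 W=1
Move 12: W@(1,2) -> caps B=0 W=1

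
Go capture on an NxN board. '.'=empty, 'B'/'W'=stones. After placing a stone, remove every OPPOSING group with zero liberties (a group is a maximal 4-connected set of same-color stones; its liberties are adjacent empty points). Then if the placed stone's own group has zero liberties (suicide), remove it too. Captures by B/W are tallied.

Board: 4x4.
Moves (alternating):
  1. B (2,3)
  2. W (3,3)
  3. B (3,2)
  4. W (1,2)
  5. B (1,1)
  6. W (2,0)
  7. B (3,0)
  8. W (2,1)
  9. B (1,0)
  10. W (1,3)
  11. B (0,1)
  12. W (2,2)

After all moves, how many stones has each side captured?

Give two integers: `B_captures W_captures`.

Move 1: B@(2,3) -> caps B=0 W=0
Move 2: W@(3,3) -> caps B=0 W=0
Move 3: B@(3,2) -> caps B=1 W=0
Move 4: W@(1,2) -> caps B=1 W=0
Move 5: B@(1,1) -> caps B=1 W=0
Move 6: W@(2,0) -> caps B=1 W=0
Move 7: B@(3,0) -> caps B=1 W=0
Move 8: W@(2,1) -> caps B=1 W=0
Move 9: B@(1,0) -> caps B=1 W=0
Move 10: W@(1,3) -> caps B=1 W=0
Move 11: B@(0,1) -> caps B=1 W=0
Move 12: W@(2,2) -> caps B=1 W=0

Answer: 1 0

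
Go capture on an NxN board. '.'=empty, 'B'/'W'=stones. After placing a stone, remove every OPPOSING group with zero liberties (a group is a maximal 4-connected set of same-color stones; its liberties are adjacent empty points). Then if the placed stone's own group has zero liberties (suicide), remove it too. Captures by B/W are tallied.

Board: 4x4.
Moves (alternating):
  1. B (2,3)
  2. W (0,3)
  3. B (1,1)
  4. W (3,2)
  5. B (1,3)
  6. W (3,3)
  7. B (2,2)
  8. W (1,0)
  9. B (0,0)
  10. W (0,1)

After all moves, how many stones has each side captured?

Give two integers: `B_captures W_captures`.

Answer: 0 1

Derivation:
Move 1: B@(2,3) -> caps B=0 W=0
Move 2: W@(0,3) -> caps B=0 W=0
Move 3: B@(1,1) -> caps B=0 W=0
Move 4: W@(3,2) -> caps B=0 W=0
Move 5: B@(1,3) -> caps B=0 W=0
Move 6: W@(3,3) -> caps B=0 W=0
Move 7: B@(2,2) -> caps B=0 W=0
Move 8: W@(1,0) -> caps B=0 W=0
Move 9: B@(0,0) -> caps B=0 W=0
Move 10: W@(0,1) -> caps B=0 W=1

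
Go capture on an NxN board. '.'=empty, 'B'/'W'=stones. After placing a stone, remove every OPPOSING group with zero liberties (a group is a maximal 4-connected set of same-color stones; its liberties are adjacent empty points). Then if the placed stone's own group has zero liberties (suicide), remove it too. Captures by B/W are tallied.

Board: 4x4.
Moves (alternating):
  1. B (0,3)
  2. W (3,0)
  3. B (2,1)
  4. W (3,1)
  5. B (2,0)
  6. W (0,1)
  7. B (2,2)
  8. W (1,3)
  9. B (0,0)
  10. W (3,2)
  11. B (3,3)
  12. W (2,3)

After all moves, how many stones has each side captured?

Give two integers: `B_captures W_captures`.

Answer: 3 0

Derivation:
Move 1: B@(0,3) -> caps B=0 W=0
Move 2: W@(3,0) -> caps B=0 W=0
Move 3: B@(2,1) -> caps B=0 W=0
Move 4: W@(3,1) -> caps B=0 W=0
Move 5: B@(2,0) -> caps B=0 W=0
Move 6: W@(0,1) -> caps B=0 W=0
Move 7: B@(2,2) -> caps B=0 W=0
Move 8: W@(1,3) -> caps B=0 W=0
Move 9: B@(0,0) -> caps B=0 W=0
Move 10: W@(3,2) -> caps B=0 W=0
Move 11: B@(3,3) -> caps B=3 W=0
Move 12: W@(2,3) -> caps B=3 W=0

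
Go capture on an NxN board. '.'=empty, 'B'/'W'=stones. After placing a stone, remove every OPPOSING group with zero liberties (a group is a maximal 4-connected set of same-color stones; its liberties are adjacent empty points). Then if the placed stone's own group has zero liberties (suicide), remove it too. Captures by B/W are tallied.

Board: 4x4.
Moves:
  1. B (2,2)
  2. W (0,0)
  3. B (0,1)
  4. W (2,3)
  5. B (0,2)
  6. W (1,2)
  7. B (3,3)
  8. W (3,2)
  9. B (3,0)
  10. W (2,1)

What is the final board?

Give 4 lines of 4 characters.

Answer: WBB.
..W.
.W.W
B.W.

Derivation:
Move 1: B@(2,2) -> caps B=0 W=0
Move 2: W@(0,0) -> caps B=0 W=0
Move 3: B@(0,1) -> caps B=0 W=0
Move 4: W@(2,3) -> caps B=0 W=0
Move 5: B@(0,2) -> caps B=0 W=0
Move 6: W@(1,2) -> caps B=0 W=0
Move 7: B@(3,3) -> caps B=0 W=0
Move 8: W@(3,2) -> caps B=0 W=1
Move 9: B@(3,0) -> caps B=0 W=1
Move 10: W@(2,1) -> caps B=0 W=2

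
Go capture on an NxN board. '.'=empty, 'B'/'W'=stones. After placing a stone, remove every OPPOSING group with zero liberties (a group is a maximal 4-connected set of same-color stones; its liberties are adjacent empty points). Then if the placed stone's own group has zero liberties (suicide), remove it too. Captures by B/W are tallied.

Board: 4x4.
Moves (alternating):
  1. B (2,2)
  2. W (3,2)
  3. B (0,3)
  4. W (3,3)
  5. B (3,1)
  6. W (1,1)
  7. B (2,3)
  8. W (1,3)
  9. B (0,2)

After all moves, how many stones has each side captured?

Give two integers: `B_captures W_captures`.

Answer: 2 0

Derivation:
Move 1: B@(2,2) -> caps B=0 W=0
Move 2: W@(3,2) -> caps B=0 W=0
Move 3: B@(0,3) -> caps B=0 W=0
Move 4: W@(3,3) -> caps B=0 W=0
Move 5: B@(3,1) -> caps B=0 W=0
Move 6: W@(1,1) -> caps B=0 W=0
Move 7: B@(2,3) -> caps B=2 W=0
Move 8: W@(1,3) -> caps B=2 W=0
Move 9: B@(0,2) -> caps B=2 W=0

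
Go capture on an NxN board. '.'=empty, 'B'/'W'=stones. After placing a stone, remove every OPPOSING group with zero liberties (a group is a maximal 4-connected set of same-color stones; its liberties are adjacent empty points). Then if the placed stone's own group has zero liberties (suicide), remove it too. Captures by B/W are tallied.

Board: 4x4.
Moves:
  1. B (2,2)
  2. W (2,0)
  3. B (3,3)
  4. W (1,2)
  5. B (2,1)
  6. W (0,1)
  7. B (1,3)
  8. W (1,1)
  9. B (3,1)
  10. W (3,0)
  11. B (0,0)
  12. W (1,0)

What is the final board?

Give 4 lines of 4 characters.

Move 1: B@(2,2) -> caps B=0 W=0
Move 2: W@(2,0) -> caps B=0 W=0
Move 3: B@(3,3) -> caps B=0 W=0
Move 4: W@(1,2) -> caps B=0 W=0
Move 5: B@(2,1) -> caps B=0 W=0
Move 6: W@(0,1) -> caps B=0 W=0
Move 7: B@(1,3) -> caps B=0 W=0
Move 8: W@(1,1) -> caps B=0 W=0
Move 9: B@(3,1) -> caps B=0 W=0
Move 10: W@(3,0) -> caps B=0 W=0
Move 11: B@(0,0) -> caps B=0 W=0
Move 12: W@(1,0) -> caps B=0 W=1

Answer: .W..
WWWB
WBB.
WB.B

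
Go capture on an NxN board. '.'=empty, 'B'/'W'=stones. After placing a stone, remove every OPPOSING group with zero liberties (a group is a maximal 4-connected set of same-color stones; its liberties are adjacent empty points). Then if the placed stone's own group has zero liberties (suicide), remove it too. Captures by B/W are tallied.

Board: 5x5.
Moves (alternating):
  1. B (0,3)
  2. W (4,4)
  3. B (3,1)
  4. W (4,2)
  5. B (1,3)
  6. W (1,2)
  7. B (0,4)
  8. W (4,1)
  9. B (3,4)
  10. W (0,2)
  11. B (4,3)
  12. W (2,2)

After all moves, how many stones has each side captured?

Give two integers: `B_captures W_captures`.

Answer: 1 0

Derivation:
Move 1: B@(0,3) -> caps B=0 W=0
Move 2: W@(4,4) -> caps B=0 W=0
Move 3: B@(3,1) -> caps B=0 W=0
Move 4: W@(4,2) -> caps B=0 W=0
Move 5: B@(1,3) -> caps B=0 W=0
Move 6: W@(1,2) -> caps B=0 W=0
Move 7: B@(0,4) -> caps B=0 W=0
Move 8: W@(4,1) -> caps B=0 W=0
Move 9: B@(3,4) -> caps B=0 W=0
Move 10: W@(0,2) -> caps B=0 W=0
Move 11: B@(4,3) -> caps B=1 W=0
Move 12: W@(2,2) -> caps B=1 W=0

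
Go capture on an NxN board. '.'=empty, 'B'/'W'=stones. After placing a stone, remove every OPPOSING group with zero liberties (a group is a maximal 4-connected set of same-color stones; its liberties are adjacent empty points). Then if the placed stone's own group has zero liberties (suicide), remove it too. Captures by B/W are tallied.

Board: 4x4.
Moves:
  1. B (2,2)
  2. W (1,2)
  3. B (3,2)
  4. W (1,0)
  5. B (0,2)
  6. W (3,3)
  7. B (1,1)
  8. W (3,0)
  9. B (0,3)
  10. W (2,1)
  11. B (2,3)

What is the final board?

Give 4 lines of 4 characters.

Answer: ..BB
WBW.
.WBB
W.B.

Derivation:
Move 1: B@(2,2) -> caps B=0 W=0
Move 2: W@(1,2) -> caps B=0 W=0
Move 3: B@(3,2) -> caps B=0 W=0
Move 4: W@(1,0) -> caps B=0 W=0
Move 5: B@(0,2) -> caps B=0 W=0
Move 6: W@(3,3) -> caps B=0 W=0
Move 7: B@(1,1) -> caps B=0 W=0
Move 8: W@(3,0) -> caps B=0 W=0
Move 9: B@(0,3) -> caps B=0 W=0
Move 10: W@(2,1) -> caps B=0 W=0
Move 11: B@(2,3) -> caps B=1 W=0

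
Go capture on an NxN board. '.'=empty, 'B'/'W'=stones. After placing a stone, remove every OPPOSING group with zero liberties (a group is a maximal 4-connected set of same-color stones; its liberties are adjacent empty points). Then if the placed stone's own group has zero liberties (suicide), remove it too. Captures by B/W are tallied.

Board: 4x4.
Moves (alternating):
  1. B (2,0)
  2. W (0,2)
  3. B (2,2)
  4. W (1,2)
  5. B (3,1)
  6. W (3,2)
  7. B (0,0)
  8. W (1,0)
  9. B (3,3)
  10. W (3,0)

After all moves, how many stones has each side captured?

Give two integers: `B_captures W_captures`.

Answer: 1 0

Derivation:
Move 1: B@(2,0) -> caps B=0 W=0
Move 2: W@(0,2) -> caps B=0 W=0
Move 3: B@(2,2) -> caps B=0 W=0
Move 4: W@(1,2) -> caps B=0 W=0
Move 5: B@(3,1) -> caps B=0 W=0
Move 6: W@(3,2) -> caps B=0 W=0
Move 7: B@(0,0) -> caps B=0 W=0
Move 8: W@(1,0) -> caps B=0 W=0
Move 9: B@(3,3) -> caps B=1 W=0
Move 10: W@(3,0) -> caps B=1 W=0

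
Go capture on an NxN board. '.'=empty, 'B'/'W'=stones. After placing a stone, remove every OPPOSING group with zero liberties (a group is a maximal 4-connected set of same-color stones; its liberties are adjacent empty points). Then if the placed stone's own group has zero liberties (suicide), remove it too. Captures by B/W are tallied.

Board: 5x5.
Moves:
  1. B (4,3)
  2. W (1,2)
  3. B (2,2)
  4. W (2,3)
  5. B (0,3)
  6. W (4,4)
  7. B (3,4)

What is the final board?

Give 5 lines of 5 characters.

Move 1: B@(4,3) -> caps B=0 W=0
Move 2: W@(1,2) -> caps B=0 W=0
Move 3: B@(2,2) -> caps B=0 W=0
Move 4: W@(2,3) -> caps B=0 W=0
Move 5: B@(0,3) -> caps B=0 W=0
Move 6: W@(4,4) -> caps B=0 W=0
Move 7: B@(3,4) -> caps B=1 W=0

Answer: ...B.
..W..
..BW.
....B
...B.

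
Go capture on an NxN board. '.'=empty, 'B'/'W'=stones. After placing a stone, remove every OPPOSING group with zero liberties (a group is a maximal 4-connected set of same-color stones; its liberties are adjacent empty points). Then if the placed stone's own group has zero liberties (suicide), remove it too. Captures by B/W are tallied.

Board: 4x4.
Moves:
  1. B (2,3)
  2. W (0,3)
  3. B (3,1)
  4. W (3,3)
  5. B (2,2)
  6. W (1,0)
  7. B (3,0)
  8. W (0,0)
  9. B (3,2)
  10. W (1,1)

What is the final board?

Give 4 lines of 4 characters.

Move 1: B@(2,3) -> caps B=0 W=0
Move 2: W@(0,3) -> caps B=0 W=0
Move 3: B@(3,1) -> caps B=0 W=0
Move 4: W@(3,3) -> caps B=0 W=0
Move 5: B@(2,2) -> caps B=0 W=0
Move 6: W@(1,0) -> caps B=0 W=0
Move 7: B@(3,0) -> caps B=0 W=0
Move 8: W@(0,0) -> caps B=0 W=0
Move 9: B@(3,2) -> caps B=1 W=0
Move 10: W@(1,1) -> caps B=1 W=0

Answer: W..W
WW..
..BB
BBB.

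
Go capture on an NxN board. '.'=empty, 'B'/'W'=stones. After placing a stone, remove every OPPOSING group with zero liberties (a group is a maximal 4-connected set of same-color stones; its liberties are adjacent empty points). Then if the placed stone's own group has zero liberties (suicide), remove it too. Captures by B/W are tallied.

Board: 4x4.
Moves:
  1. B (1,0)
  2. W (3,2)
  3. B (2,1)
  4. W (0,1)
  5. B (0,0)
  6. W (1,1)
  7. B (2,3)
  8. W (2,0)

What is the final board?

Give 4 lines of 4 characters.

Answer: .W..
.W..
WB.B
..W.

Derivation:
Move 1: B@(1,0) -> caps B=0 W=0
Move 2: W@(3,2) -> caps B=0 W=0
Move 3: B@(2,1) -> caps B=0 W=0
Move 4: W@(0,1) -> caps B=0 W=0
Move 5: B@(0,0) -> caps B=0 W=0
Move 6: W@(1,1) -> caps B=0 W=0
Move 7: B@(2,3) -> caps B=0 W=0
Move 8: W@(2,0) -> caps B=0 W=2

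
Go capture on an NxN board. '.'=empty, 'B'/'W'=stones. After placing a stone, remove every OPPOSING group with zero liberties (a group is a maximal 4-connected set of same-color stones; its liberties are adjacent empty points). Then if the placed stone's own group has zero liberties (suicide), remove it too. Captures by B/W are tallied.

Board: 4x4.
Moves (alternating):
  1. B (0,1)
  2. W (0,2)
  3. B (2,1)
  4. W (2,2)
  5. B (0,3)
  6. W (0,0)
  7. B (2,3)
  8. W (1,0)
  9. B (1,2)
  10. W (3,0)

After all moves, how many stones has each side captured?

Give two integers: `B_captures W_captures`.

Move 1: B@(0,1) -> caps B=0 W=0
Move 2: W@(0,2) -> caps B=0 W=0
Move 3: B@(2,1) -> caps B=0 W=0
Move 4: W@(2,2) -> caps B=0 W=0
Move 5: B@(0,3) -> caps B=0 W=0
Move 6: W@(0,0) -> caps B=0 W=0
Move 7: B@(2,3) -> caps B=0 W=0
Move 8: W@(1,0) -> caps B=0 W=0
Move 9: B@(1,2) -> caps B=1 W=0
Move 10: W@(3,0) -> caps B=1 W=0

Answer: 1 0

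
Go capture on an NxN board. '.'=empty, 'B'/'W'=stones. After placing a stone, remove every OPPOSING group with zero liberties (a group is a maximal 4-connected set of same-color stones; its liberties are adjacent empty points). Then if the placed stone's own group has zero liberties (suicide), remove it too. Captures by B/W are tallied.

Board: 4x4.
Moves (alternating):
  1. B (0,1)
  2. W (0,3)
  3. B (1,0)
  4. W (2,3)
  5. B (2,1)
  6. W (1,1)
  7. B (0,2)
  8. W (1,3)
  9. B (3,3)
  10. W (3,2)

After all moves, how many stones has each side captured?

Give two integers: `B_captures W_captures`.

Answer: 0 1

Derivation:
Move 1: B@(0,1) -> caps B=0 W=0
Move 2: W@(0,3) -> caps B=0 W=0
Move 3: B@(1,0) -> caps B=0 W=0
Move 4: W@(2,3) -> caps B=0 W=0
Move 5: B@(2,1) -> caps B=0 W=0
Move 6: W@(1,1) -> caps B=0 W=0
Move 7: B@(0,2) -> caps B=0 W=0
Move 8: W@(1,3) -> caps B=0 W=0
Move 9: B@(3,3) -> caps B=0 W=0
Move 10: W@(3,2) -> caps B=0 W=1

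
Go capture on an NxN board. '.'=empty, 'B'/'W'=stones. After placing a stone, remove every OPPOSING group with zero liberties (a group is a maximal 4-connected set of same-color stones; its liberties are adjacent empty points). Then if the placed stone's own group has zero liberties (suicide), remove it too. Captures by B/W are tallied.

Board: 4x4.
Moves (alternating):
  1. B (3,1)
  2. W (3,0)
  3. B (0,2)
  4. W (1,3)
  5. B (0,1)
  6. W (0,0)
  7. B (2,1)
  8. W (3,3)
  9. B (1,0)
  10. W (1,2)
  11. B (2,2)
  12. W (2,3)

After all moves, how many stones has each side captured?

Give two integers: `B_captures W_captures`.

Answer: 1 0

Derivation:
Move 1: B@(3,1) -> caps B=0 W=0
Move 2: W@(3,0) -> caps B=0 W=0
Move 3: B@(0,2) -> caps B=0 W=0
Move 4: W@(1,3) -> caps B=0 W=0
Move 5: B@(0,1) -> caps B=0 W=0
Move 6: W@(0,0) -> caps B=0 W=0
Move 7: B@(2,1) -> caps B=0 W=0
Move 8: W@(3,3) -> caps B=0 W=0
Move 9: B@(1,0) -> caps B=1 W=0
Move 10: W@(1,2) -> caps B=1 W=0
Move 11: B@(2,2) -> caps B=1 W=0
Move 12: W@(2,3) -> caps B=1 W=0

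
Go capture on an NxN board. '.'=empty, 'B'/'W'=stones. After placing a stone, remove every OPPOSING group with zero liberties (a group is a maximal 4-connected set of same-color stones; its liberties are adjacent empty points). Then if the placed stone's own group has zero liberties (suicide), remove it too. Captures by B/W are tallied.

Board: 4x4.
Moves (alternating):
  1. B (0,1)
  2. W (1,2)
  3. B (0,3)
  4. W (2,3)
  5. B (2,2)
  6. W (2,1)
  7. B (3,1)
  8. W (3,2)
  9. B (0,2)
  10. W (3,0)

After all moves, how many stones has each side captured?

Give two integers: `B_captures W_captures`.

Move 1: B@(0,1) -> caps B=0 W=0
Move 2: W@(1,2) -> caps B=0 W=0
Move 3: B@(0,3) -> caps B=0 W=0
Move 4: W@(2,3) -> caps B=0 W=0
Move 5: B@(2,2) -> caps B=0 W=0
Move 6: W@(2,1) -> caps B=0 W=0
Move 7: B@(3,1) -> caps B=0 W=0
Move 8: W@(3,2) -> caps B=0 W=1
Move 9: B@(0,2) -> caps B=0 W=1
Move 10: W@(3,0) -> caps B=0 W=2

Answer: 0 2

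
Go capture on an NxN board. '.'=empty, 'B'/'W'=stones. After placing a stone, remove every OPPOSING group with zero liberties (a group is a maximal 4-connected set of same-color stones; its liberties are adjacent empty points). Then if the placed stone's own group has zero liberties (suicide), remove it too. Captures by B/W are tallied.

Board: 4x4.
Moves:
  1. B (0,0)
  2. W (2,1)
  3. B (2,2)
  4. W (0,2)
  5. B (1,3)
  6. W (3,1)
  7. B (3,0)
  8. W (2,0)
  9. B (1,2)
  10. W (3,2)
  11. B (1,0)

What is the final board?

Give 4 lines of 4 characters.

Answer: B.W.
B.BB
WWB.
.WW.

Derivation:
Move 1: B@(0,0) -> caps B=0 W=0
Move 2: W@(2,1) -> caps B=0 W=0
Move 3: B@(2,2) -> caps B=0 W=0
Move 4: W@(0,2) -> caps B=0 W=0
Move 5: B@(1,3) -> caps B=0 W=0
Move 6: W@(3,1) -> caps B=0 W=0
Move 7: B@(3,0) -> caps B=0 W=0
Move 8: W@(2,0) -> caps B=0 W=1
Move 9: B@(1,2) -> caps B=0 W=1
Move 10: W@(3,2) -> caps B=0 W=1
Move 11: B@(1,0) -> caps B=0 W=1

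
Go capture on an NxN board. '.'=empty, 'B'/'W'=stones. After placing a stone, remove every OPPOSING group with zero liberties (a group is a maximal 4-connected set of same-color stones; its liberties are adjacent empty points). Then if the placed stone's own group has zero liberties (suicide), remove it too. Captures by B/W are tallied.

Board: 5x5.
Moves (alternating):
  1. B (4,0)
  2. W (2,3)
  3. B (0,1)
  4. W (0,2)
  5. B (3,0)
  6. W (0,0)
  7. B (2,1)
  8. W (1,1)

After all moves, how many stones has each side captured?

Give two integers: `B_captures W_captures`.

Answer: 0 1

Derivation:
Move 1: B@(4,0) -> caps B=0 W=0
Move 2: W@(2,3) -> caps B=0 W=0
Move 3: B@(0,1) -> caps B=0 W=0
Move 4: W@(0,2) -> caps B=0 W=0
Move 5: B@(3,0) -> caps B=0 W=0
Move 6: W@(0,0) -> caps B=0 W=0
Move 7: B@(2,1) -> caps B=0 W=0
Move 8: W@(1,1) -> caps B=0 W=1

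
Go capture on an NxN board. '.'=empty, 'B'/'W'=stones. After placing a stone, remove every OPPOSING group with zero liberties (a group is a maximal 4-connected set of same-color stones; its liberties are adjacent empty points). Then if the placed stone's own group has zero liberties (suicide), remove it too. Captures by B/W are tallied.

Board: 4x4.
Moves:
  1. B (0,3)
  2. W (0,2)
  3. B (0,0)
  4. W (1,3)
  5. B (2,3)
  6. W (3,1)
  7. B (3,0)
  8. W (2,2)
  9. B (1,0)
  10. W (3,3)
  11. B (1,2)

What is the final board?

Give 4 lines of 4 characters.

Answer: B.W.
B.BW
..W.
BW.W

Derivation:
Move 1: B@(0,3) -> caps B=0 W=0
Move 2: W@(0,2) -> caps B=0 W=0
Move 3: B@(0,0) -> caps B=0 W=0
Move 4: W@(1,3) -> caps B=0 W=1
Move 5: B@(2,3) -> caps B=0 W=1
Move 6: W@(3,1) -> caps B=0 W=1
Move 7: B@(3,0) -> caps B=0 W=1
Move 8: W@(2,2) -> caps B=0 W=1
Move 9: B@(1,0) -> caps B=0 W=1
Move 10: W@(3,3) -> caps B=0 W=2
Move 11: B@(1,2) -> caps B=0 W=2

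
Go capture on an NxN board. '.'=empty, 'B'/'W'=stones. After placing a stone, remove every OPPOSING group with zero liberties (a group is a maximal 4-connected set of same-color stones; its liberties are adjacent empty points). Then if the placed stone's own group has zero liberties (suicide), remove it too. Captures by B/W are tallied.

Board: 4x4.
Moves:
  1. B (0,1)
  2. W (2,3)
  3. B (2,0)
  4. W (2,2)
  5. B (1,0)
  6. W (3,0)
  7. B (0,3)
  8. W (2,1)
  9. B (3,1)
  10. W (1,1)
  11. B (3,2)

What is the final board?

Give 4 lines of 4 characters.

Move 1: B@(0,1) -> caps B=0 W=0
Move 2: W@(2,3) -> caps B=0 W=0
Move 3: B@(2,0) -> caps B=0 W=0
Move 4: W@(2,2) -> caps B=0 W=0
Move 5: B@(1,0) -> caps B=0 W=0
Move 6: W@(3,0) -> caps B=0 W=0
Move 7: B@(0,3) -> caps B=0 W=0
Move 8: W@(2,1) -> caps B=0 W=0
Move 9: B@(3,1) -> caps B=1 W=0
Move 10: W@(1,1) -> caps B=1 W=0
Move 11: B@(3,2) -> caps B=1 W=0

Answer: .B.B
BW..
BWWW
.BB.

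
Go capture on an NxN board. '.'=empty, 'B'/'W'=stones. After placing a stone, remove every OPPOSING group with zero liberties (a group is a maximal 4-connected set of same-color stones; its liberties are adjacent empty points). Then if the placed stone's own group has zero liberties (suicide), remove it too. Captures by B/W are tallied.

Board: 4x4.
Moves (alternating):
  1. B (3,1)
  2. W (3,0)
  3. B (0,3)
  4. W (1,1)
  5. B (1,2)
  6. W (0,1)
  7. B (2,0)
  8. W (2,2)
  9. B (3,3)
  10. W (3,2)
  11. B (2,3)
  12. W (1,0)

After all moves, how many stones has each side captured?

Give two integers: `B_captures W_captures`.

Move 1: B@(3,1) -> caps B=0 W=0
Move 2: W@(3,0) -> caps B=0 W=0
Move 3: B@(0,3) -> caps B=0 W=0
Move 4: W@(1,1) -> caps B=0 W=0
Move 5: B@(1,2) -> caps B=0 W=0
Move 6: W@(0,1) -> caps B=0 W=0
Move 7: B@(2,0) -> caps B=1 W=0
Move 8: W@(2,2) -> caps B=1 W=0
Move 9: B@(3,3) -> caps B=1 W=0
Move 10: W@(3,2) -> caps B=1 W=0
Move 11: B@(2,3) -> caps B=1 W=0
Move 12: W@(1,0) -> caps B=1 W=0

Answer: 1 0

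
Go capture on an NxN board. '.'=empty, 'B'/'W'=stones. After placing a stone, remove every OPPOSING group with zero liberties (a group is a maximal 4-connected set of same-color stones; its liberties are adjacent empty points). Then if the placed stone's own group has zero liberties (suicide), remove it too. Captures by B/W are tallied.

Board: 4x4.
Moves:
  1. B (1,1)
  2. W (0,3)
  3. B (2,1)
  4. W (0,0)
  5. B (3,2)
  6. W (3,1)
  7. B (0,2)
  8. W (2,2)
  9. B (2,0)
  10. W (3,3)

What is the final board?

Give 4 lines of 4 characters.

Move 1: B@(1,1) -> caps B=0 W=0
Move 2: W@(0,3) -> caps B=0 W=0
Move 3: B@(2,1) -> caps B=0 W=0
Move 4: W@(0,0) -> caps B=0 W=0
Move 5: B@(3,2) -> caps B=0 W=0
Move 6: W@(3,1) -> caps B=0 W=0
Move 7: B@(0,2) -> caps B=0 W=0
Move 8: W@(2,2) -> caps B=0 W=0
Move 9: B@(2,0) -> caps B=0 W=0
Move 10: W@(3,3) -> caps B=0 W=1

Answer: W.BW
.B..
BBW.
.W.W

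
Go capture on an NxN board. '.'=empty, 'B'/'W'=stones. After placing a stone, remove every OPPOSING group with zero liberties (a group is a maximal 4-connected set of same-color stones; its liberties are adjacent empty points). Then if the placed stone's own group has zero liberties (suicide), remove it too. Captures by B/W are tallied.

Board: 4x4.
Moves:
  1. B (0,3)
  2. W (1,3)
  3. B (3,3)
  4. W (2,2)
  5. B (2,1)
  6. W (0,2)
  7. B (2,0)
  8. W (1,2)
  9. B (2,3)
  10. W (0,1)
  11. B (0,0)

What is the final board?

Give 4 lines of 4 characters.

Move 1: B@(0,3) -> caps B=0 W=0
Move 2: W@(1,3) -> caps B=0 W=0
Move 3: B@(3,3) -> caps B=0 W=0
Move 4: W@(2,2) -> caps B=0 W=0
Move 5: B@(2,1) -> caps B=0 W=0
Move 6: W@(0,2) -> caps B=0 W=1
Move 7: B@(2,0) -> caps B=0 W=1
Move 8: W@(1,2) -> caps B=0 W=1
Move 9: B@(2,3) -> caps B=0 W=1
Move 10: W@(0,1) -> caps B=0 W=1
Move 11: B@(0,0) -> caps B=0 W=1

Answer: BWW.
..WW
BBWB
...B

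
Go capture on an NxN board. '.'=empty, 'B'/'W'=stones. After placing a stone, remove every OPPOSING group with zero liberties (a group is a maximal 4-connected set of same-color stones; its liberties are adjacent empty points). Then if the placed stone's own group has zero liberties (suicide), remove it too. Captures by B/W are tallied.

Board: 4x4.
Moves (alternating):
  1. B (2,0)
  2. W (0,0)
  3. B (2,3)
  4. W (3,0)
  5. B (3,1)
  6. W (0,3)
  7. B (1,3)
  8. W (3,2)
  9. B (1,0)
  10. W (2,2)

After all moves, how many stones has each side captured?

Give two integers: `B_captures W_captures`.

Answer: 1 0

Derivation:
Move 1: B@(2,0) -> caps B=0 W=0
Move 2: W@(0,0) -> caps B=0 W=0
Move 3: B@(2,3) -> caps B=0 W=0
Move 4: W@(3,0) -> caps B=0 W=0
Move 5: B@(3,1) -> caps B=1 W=0
Move 6: W@(0,3) -> caps B=1 W=0
Move 7: B@(1,3) -> caps B=1 W=0
Move 8: W@(3,2) -> caps B=1 W=0
Move 9: B@(1,0) -> caps B=1 W=0
Move 10: W@(2,2) -> caps B=1 W=0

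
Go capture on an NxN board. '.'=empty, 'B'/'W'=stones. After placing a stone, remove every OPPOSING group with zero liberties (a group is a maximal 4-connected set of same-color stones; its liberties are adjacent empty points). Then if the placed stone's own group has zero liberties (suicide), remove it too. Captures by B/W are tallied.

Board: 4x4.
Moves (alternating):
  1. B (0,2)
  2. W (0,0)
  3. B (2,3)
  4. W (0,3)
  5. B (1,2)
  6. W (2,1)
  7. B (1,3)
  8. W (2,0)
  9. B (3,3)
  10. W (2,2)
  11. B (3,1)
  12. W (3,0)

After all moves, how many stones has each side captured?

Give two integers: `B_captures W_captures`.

Answer: 1 0

Derivation:
Move 1: B@(0,2) -> caps B=0 W=0
Move 2: W@(0,0) -> caps B=0 W=0
Move 3: B@(2,3) -> caps B=0 W=0
Move 4: W@(0,3) -> caps B=0 W=0
Move 5: B@(1,2) -> caps B=0 W=0
Move 6: W@(2,1) -> caps B=0 W=0
Move 7: B@(1,3) -> caps B=1 W=0
Move 8: W@(2,0) -> caps B=1 W=0
Move 9: B@(3,3) -> caps B=1 W=0
Move 10: W@(2,2) -> caps B=1 W=0
Move 11: B@(3,1) -> caps B=1 W=0
Move 12: W@(3,0) -> caps B=1 W=0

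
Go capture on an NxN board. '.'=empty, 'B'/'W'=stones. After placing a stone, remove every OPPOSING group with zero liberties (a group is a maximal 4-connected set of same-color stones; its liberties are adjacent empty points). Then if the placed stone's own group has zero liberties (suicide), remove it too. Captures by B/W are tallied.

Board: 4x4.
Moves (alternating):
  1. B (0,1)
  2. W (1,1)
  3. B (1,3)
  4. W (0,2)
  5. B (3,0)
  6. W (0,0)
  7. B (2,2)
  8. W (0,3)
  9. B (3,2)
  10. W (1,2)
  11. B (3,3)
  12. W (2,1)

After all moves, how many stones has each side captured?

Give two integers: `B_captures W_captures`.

Answer: 0 1

Derivation:
Move 1: B@(0,1) -> caps B=0 W=0
Move 2: W@(1,1) -> caps B=0 W=0
Move 3: B@(1,3) -> caps B=0 W=0
Move 4: W@(0,2) -> caps B=0 W=0
Move 5: B@(3,0) -> caps B=0 W=0
Move 6: W@(0,0) -> caps B=0 W=1
Move 7: B@(2,2) -> caps B=0 W=1
Move 8: W@(0,3) -> caps B=0 W=1
Move 9: B@(3,2) -> caps B=0 W=1
Move 10: W@(1,2) -> caps B=0 W=1
Move 11: B@(3,3) -> caps B=0 W=1
Move 12: W@(2,1) -> caps B=0 W=1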